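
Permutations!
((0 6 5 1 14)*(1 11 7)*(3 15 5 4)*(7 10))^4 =((0 6 4 3 15 5 11 10 7 1 14))^4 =(0 15 7 6 5 1 4 11 14 3 10)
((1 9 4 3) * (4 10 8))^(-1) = ((1 9 10 8 4 3))^(-1) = (1 3 4 8 10 9)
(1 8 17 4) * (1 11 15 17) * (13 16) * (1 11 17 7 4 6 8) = [0, 1, 2, 3, 17, 5, 8, 4, 11, 9, 10, 15, 12, 16, 14, 7, 13, 6] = (4 17 6 8 11 15 7)(13 16)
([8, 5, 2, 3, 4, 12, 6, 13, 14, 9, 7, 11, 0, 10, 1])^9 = (0 1)(5 8)(12 14)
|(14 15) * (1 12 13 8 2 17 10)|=14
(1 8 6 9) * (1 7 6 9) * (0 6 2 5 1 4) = [6, 8, 5, 3, 0, 1, 4, 2, 9, 7] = (0 6 4)(1 8 9 7 2 5)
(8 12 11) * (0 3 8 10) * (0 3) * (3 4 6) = (3 8 12 11 10 4 6) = [0, 1, 2, 8, 6, 5, 3, 7, 12, 9, 4, 10, 11]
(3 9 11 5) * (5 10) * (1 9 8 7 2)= (1 9 11 10 5 3 8 7 2)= [0, 9, 1, 8, 4, 3, 6, 2, 7, 11, 5, 10]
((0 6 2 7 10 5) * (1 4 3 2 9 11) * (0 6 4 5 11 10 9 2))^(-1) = (0 3 4)(1 11 10 9 7 2 6 5)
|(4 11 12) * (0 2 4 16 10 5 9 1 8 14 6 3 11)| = 33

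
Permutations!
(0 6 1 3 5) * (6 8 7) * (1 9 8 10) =[10, 3, 2, 5, 4, 0, 9, 6, 7, 8, 1] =(0 10 1 3 5)(6 9 8 7)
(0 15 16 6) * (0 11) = (0 15 16 6 11) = [15, 1, 2, 3, 4, 5, 11, 7, 8, 9, 10, 0, 12, 13, 14, 16, 6]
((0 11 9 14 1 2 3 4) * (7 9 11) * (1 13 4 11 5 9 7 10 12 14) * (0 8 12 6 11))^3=((0 10 6 11 5 9 1 2 3)(4 8 12 14 13))^3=(0 11 1)(2 10 5)(3 6 9)(4 14 8 13 12)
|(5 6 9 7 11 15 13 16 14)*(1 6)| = |(1 6 9 7 11 15 13 16 14 5)| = 10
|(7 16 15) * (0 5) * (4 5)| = 3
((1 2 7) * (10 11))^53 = (1 7 2)(10 11)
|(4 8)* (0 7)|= 2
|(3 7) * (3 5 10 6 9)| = |(3 7 5 10 6 9)| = 6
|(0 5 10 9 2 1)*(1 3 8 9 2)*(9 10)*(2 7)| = |(0 5 9 1)(2 3 8 10 7)| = 20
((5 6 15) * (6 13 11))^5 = ((5 13 11 6 15))^5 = (15)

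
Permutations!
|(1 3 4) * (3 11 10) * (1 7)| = 6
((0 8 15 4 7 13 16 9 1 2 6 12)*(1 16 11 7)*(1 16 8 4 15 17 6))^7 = ((0 4 16 9 8 17 6 12)(1 2)(7 13 11))^7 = (0 12 6 17 8 9 16 4)(1 2)(7 13 11)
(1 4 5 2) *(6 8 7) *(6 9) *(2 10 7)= (1 4 5 10 7 9 6 8 2)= [0, 4, 1, 3, 5, 10, 8, 9, 2, 6, 7]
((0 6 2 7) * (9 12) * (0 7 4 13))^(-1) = ((0 6 2 4 13)(9 12))^(-1) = (0 13 4 2 6)(9 12)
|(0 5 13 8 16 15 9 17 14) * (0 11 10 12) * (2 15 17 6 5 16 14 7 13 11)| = 15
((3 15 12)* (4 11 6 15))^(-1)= (3 12 15 6 11 4)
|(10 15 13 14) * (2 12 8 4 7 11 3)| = 28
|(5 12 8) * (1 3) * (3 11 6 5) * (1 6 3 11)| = 6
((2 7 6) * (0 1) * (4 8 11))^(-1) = (0 1)(2 6 7)(4 11 8)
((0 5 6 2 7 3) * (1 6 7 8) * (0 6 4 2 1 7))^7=((0 5)(1 4 2 8 7 3 6))^7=(8)(0 5)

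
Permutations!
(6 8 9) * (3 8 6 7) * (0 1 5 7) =[1, 5, 2, 8, 4, 7, 6, 3, 9, 0] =(0 1 5 7 3 8 9)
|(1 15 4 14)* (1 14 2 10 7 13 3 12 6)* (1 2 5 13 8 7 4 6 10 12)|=10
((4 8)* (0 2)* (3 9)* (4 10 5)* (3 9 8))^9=((0 2)(3 8 10 5 4))^9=(0 2)(3 4 5 10 8)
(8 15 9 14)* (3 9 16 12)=(3 9 14 8 15 16 12)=[0, 1, 2, 9, 4, 5, 6, 7, 15, 14, 10, 11, 3, 13, 8, 16, 12]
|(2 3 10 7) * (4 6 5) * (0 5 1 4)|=12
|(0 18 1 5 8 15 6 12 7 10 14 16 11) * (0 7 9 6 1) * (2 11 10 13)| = |(0 18)(1 5 8 15)(2 11 7 13)(6 12 9)(10 14 16)| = 12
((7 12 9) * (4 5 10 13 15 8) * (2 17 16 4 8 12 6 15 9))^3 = ((2 17 16 4 5 10 13 9 7 6 15 12))^3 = (2 4 13 6)(5 9 15 17)(7 12 16 10)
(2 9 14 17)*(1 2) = (1 2 9 14 17) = [0, 2, 9, 3, 4, 5, 6, 7, 8, 14, 10, 11, 12, 13, 17, 15, 16, 1]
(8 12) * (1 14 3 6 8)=(1 14 3 6 8 12)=[0, 14, 2, 6, 4, 5, 8, 7, 12, 9, 10, 11, 1, 13, 3]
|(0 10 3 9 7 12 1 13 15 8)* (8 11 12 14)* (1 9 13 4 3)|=|(0 10 1 4 3 13 15 11 12 9 7 14 8)|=13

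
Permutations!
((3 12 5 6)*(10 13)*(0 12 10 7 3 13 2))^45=(13)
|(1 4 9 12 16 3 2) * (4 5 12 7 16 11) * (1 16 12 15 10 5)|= 15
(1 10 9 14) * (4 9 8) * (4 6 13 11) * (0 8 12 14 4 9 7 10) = (0 8 6 13 11 9 4 7 10 12 14 1) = [8, 0, 2, 3, 7, 5, 13, 10, 6, 4, 12, 9, 14, 11, 1]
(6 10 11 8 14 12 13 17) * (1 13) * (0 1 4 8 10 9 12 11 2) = [1, 13, 0, 3, 8, 5, 9, 7, 14, 12, 2, 10, 4, 17, 11, 15, 16, 6] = (0 1 13 17 6 9 12 4 8 14 11 10 2)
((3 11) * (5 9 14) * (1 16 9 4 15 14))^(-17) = (1 16 9)(3 11)(4 5 14 15)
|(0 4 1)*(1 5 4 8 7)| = 4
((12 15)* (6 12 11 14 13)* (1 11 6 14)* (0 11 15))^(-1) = (0 12 6 15 1 11)(13 14)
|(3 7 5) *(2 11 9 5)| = 6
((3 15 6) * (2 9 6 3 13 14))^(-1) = (2 14 13 6 9)(3 15)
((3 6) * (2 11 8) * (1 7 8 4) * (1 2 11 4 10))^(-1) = (1 10 11 8 7)(2 4)(3 6)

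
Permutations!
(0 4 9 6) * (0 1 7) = (0 4 9 6 1 7) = [4, 7, 2, 3, 9, 5, 1, 0, 8, 6]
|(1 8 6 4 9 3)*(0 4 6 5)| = |(0 4 9 3 1 8 5)| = 7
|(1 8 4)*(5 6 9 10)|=|(1 8 4)(5 6 9 10)|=12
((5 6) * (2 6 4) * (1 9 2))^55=((1 9 2 6 5 4))^55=(1 9 2 6 5 4)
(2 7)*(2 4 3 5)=[0, 1, 7, 5, 3, 2, 6, 4]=(2 7 4 3 5)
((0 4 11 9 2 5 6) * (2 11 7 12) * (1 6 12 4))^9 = (12)(4 7)(9 11)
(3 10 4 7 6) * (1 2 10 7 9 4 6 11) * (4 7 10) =(1 2 4 9 7 11)(3 10 6) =[0, 2, 4, 10, 9, 5, 3, 11, 8, 7, 6, 1]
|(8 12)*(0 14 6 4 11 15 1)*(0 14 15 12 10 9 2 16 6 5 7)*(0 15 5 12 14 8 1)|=44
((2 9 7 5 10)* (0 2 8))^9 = ((0 2 9 7 5 10 8))^9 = (0 9 5 8 2 7 10)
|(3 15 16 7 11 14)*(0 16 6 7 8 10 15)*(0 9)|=11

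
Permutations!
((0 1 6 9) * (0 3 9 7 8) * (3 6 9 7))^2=((0 1 9 6 3 7 8))^2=(0 9 3 8 1 6 7)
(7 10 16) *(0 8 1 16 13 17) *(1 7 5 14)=[8, 16, 2, 3, 4, 14, 6, 10, 7, 9, 13, 11, 12, 17, 1, 15, 5, 0]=(0 8 7 10 13 17)(1 16 5 14)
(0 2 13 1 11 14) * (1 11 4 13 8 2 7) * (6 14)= (0 7 1 4 13 11 6 14)(2 8)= [7, 4, 8, 3, 13, 5, 14, 1, 2, 9, 10, 6, 12, 11, 0]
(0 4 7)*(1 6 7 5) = (0 4 5 1 6 7) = [4, 6, 2, 3, 5, 1, 7, 0]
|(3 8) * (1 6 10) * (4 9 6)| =10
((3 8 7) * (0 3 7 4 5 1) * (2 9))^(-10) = (9)(0 8 5)(1 3 4)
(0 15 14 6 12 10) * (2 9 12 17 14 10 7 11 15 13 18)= (0 13 18 2 9 12 7 11 15 10)(6 17 14)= [13, 1, 9, 3, 4, 5, 17, 11, 8, 12, 0, 15, 7, 18, 6, 10, 16, 14, 2]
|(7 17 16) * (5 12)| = 6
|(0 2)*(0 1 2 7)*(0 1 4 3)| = 6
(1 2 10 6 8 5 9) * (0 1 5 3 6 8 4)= [1, 2, 10, 6, 0, 9, 4, 7, 3, 5, 8]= (0 1 2 10 8 3 6 4)(5 9)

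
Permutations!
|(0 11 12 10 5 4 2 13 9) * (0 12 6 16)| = 28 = |(0 11 6 16)(2 13 9 12 10 5 4)|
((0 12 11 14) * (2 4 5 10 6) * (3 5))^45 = ((0 12 11 14)(2 4 3 5 10 6))^45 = (0 12 11 14)(2 5)(3 6)(4 10)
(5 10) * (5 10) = (10) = [0, 1, 2, 3, 4, 5, 6, 7, 8, 9, 10]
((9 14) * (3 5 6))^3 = (9 14)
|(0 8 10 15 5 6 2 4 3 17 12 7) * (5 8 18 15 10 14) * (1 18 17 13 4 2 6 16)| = |(0 17 12 7)(1 18 15 8 14 5 16)(3 13 4)| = 84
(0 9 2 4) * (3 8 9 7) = (0 7 3 8 9 2 4) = [7, 1, 4, 8, 0, 5, 6, 3, 9, 2]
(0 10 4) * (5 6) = (0 10 4)(5 6) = [10, 1, 2, 3, 0, 6, 5, 7, 8, 9, 4]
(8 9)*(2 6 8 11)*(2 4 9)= [0, 1, 6, 3, 9, 5, 8, 7, 2, 11, 10, 4]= (2 6 8)(4 9 11)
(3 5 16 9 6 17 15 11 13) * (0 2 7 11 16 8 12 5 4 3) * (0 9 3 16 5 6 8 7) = (0 2)(3 4 16)(5 7 11 13 9 8 12 6 17 15) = [2, 1, 0, 4, 16, 7, 17, 11, 12, 8, 10, 13, 6, 9, 14, 5, 3, 15]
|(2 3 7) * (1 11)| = |(1 11)(2 3 7)| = 6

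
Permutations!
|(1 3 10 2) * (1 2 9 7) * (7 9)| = 4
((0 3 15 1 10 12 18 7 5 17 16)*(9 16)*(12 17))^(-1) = (0 16 9 17 10 1 15 3)(5 7 18 12)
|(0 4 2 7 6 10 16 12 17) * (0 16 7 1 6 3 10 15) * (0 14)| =|(0 4 2 1 6 15 14)(3 10 7)(12 17 16)| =21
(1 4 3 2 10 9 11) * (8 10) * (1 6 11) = (1 4 3 2 8 10 9)(6 11) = [0, 4, 8, 2, 3, 5, 11, 7, 10, 1, 9, 6]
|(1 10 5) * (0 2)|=6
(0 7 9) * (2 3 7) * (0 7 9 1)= (0 2 3 9 7 1)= [2, 0, 3, 9, 4, 5, 6, 1, 8, 7]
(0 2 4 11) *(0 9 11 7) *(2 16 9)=[16, 1, 4, 3, 7, 5, 6, 0, 8, 11, 10, 2, 12, 13, 14, 15, 9]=(0 16 9 11 2 4 7)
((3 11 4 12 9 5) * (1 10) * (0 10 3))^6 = ((0 10 1 3 11 4 12 9 5))^6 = (0 12 3)(1 5 4)(9 11 10)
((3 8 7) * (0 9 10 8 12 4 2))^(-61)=((0 9 10 8 7 3 12 4 2))^(-61)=(0 10 7 12 2 9 8 3 4)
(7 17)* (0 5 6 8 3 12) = [5, 1, 2, 12, 4, 6, 8, 17, 3, 9, 10, 11, 0, 13, 14, 15, 16, 7] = (0 5 6 8 3 12)(7 17)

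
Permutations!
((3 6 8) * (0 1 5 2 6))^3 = ((0 1 5 2 6 8 3))^3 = (0 2 3 5 8 1 6)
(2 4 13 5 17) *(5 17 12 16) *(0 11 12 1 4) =(0 11 12 16 5 1 4 13 17 2) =[11, 4, 0, 3, 13, 1, 6, 7, 8, 9, 10, 12, 16, 17, 14, 15, 5, 2]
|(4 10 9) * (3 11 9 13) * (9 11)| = 5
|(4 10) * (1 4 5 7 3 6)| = |(1 4 10 5 7 3 6)| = 7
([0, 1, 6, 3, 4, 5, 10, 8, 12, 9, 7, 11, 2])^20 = [0, 1, 10, 3, 4, 5, 7, 12, 2, 9, 8, 11, 6]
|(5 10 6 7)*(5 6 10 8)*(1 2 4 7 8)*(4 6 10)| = |(1 2 6 8 5)(4 7 10)| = 15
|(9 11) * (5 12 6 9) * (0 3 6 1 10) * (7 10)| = 10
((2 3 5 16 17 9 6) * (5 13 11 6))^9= (2 6 11 13 3)(5 16 17 9)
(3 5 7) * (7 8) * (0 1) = (0 1)(3 5 8 7) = [1, 0, 2, 5, 4, 8, 6, 3, 7]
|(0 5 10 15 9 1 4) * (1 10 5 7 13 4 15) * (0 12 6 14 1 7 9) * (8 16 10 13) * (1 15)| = |(0 9 13 4 12 6 14 15)(7 8 16 10)| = 8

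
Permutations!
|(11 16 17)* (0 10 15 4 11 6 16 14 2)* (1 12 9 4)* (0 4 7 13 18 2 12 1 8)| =|(0 10 15 8)(2 4 11 14 12 9 7 13 18)(6 16 17)| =36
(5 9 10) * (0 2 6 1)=[2, 0, 6, 3, 4, 9, 1, 7, 8, 10, 5]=(0 2 6 1)(5 9 10)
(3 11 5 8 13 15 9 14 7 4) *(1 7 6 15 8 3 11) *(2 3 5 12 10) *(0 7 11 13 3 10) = [7, 11, 10, 1, 13, 5, 15, 4, 3, 14, 2, 12, 0, 8, 6, 9] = (0 7 4 13 8 3 1 11 12)(2 10)(6 15 9 14)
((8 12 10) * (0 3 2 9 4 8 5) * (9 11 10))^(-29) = ((0 3 2 11 10 5)(4 8 12 9))^(-29) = (0 3 2 11 10 5)(4 9 12 8)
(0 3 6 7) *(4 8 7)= (0 3 6 4 8 7)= [3, 1, 2, 6, 8, 5, 4, 0, 7]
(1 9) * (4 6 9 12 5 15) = (1 12 5 15 4 6 9) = [0, 12, 2, 3, 6, 15, 9, 7, 8, 1, 10, 11, 5, 13, 14, 4]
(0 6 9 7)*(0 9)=(0 6)(7 9)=[6, 1, 2, 3, 4, 5, 0, 9, 8, 7]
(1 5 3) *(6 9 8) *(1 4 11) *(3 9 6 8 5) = (1 3 4 11)(5 9) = [0, 3, 2, 4, 11, 9, 6, 7, 8, 5, 10, 1]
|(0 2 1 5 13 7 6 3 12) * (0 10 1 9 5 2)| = 10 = |(1 2 9 5 13 7 6 3 12 10)|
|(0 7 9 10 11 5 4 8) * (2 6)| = 8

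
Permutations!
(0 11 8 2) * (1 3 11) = [1, 3, 0, 11, 4, 5, 6, 7, 2, 9, 10, 8] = (0 1 3 11 8 2)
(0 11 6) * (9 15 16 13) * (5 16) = [11, 1, 2, 3, 4, 16, 0, 7, 8, 15, 10, 6, 12, 9, 14, 5, 13] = (0 11 6)(5 16 13 9 15)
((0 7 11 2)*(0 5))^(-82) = (0 2 7 5 11)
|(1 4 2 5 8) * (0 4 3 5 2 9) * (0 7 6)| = 20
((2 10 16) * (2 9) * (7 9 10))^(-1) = (2 9 7)(10 16)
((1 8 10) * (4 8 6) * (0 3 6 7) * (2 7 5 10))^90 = (10)(0 7 2 8 4 6 3)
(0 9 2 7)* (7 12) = (0 9 2 12 7) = [9, 1, 12, 3, 4, 5, 6, 0, 8, 2, 10, 11, 7]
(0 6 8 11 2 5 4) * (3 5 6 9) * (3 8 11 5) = (0 9 8 5 4)(2 6 11) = [9, 1, 6, 3, 0, 4, 11, 7, 5, 8, 10, 2]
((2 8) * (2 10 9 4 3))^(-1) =(2 3 4 9 10 8) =((2 8 10 9 4 3))^(-1)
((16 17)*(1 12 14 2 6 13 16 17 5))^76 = (17)(1 6)(2 5)(12 13)(14 16)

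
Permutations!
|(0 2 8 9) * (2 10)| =5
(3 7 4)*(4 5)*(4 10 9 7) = (3 4)(5 10 9 7) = [0, 1, 2, 4, 3, 10, 6, 5, 8, 7, 9]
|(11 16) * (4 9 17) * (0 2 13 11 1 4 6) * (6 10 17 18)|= 10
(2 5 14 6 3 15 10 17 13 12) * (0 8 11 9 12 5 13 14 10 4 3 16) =(0 8 11 9 12 2 13 5 10 17 14 6 16)(3 15 4) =[8, 1, 13, 15, 3, 10, 16, 7, 11, 12, 17, 9, 2, 5, 6, 4, 0, 14]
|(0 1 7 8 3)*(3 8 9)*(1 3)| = 6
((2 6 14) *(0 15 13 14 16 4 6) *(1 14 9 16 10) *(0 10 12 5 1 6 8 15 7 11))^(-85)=((0 7 11)(1 14 2 10 6 12 5)(4 8 15 13 9 16))^(-85)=(0 11 7)(1 5 12 6 10 2 14)(4 16 9 13 15 8)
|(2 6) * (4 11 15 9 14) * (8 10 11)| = 14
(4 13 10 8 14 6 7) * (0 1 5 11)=(0 1 5 11)(4 13 10 8 14 6 7)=[1, 5, 2, 3, 13, 11, 7, 4, 14, 9, 8, 0, 12, 10, 6]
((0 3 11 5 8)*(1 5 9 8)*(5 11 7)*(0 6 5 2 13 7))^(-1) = (0 3)(1 5 6 8 9 11)(2 7 13)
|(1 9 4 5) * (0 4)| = |(0 4 5 1 9)| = 5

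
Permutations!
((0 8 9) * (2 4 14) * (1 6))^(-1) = (0 9 8)(1 6)(2 14 4)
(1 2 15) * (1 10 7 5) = [0, 2, 15, 3, 4, 1, 6, 5, 8, 9, 7, 11, 12, 13, 14, 10] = (1 2 15 10 7 5)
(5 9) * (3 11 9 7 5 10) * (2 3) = [0, 1, 3, 11, 4, 7, 6, 5, 8, 10, 2, 9] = (2 3 11 9 10)(5 7)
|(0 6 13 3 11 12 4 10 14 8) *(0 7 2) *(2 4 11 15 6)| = |(0 2)(3 15 6 13)(4 10 14 8 7)(11 12)| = 20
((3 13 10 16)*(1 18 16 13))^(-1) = ((1 18 16 3)(10 13))^(-1) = (1 3 16 18)(10 13)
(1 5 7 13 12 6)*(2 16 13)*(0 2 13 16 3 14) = (16)(0 2 3 14)(1 5 7 13 12 6) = [2, 5, 3, 14, 4, 7, 1, 13, 8, 9, 10, 11, 6, 12, 0, 15, 16]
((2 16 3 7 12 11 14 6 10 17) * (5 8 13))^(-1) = ((2 16 3 7 12 11 14 6 10 17)(5 8 13))^(-1) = (2 17 10 6 14 11 12 7 3 16)(5 13 8)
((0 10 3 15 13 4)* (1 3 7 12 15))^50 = (0 10 7 12 15 13 4)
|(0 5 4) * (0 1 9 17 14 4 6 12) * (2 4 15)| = 28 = |(0 5 6 12)(1 9 17 14 15 2 4)|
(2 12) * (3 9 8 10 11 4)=(2 12)(3 9 8 10 11 4)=[0, 1, 12, 9, 3, 5, 6, 7, 10, 8, 11, 4, 2]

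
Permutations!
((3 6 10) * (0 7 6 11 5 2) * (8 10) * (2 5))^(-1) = ((0 7 6 8 10 3 11 2))^(-1) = (0 2 11 3 10 8 6 7)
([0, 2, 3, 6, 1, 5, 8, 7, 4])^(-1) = (1 4 8 6 3 2)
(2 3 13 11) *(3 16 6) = (2 16 6 3 13 11) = [0, 1, 16, 13, 4, 5, 3, 7, 8, 9, 10, 2, 12, 11, 14, 15, 6]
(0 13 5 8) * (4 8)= (0 13 5 4 8)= [13, 1, 2, 3, 8, 4, 6, 7, 0, 9, 10, 11, 12, 5]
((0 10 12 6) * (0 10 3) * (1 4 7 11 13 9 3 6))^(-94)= (0 4 3 1 9 12 13 10 11 6 7)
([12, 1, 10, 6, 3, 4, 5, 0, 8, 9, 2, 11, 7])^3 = (12)(2 10)(3 4 5 6)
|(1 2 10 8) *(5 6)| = 4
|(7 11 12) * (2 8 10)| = |(2 8 10)(7 11 12)| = 3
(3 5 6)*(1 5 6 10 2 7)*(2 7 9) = (1 5 10 7)(2 9)(3 6) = [0, 5, 9, 6, 4, 10, 3, 1, 8, 2, 7]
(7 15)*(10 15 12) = (7 12 10 15) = [0, 1, 2, 3, 4, 5, 6, 12, 8, 9, 15, 11, 10, 13, 14, 7]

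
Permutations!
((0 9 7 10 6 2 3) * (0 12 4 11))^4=((0 9 7 10 6 2 3 12 4 11))^4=(0 6 4 7 3)(2 11 10 12 9)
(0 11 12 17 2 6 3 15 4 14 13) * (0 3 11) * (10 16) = [0, 1, 6, 15, 14, 5, 11, 7, 8, 9, 16, 12, 17, 3, 13, 4, 10, 2] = (2 6 11 12 17)(3 15 4 14 13)(10 16)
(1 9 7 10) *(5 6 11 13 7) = (1 9 5 6 11 13 7 10) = [0, 9, 2, 3, 4, 6, 11, 10, 8, 5, 1, 13, 12, 7]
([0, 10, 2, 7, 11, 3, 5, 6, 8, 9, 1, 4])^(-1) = [0, 10, 2, 5, 11, 6, 7, 3, 8, 9, 1, 4]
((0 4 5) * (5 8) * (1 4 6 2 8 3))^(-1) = (0 5 8 2 6)(1 3 4)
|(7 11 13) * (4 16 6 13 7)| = 4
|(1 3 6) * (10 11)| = 6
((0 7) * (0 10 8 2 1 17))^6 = (0 17 1 2 8 10 7)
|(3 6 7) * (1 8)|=6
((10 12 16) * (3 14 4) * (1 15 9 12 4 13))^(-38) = ((1 15 9 12 16 10 4 3 14 13))^(-38) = (1 9 16 4 14)(3 13 15 12 10)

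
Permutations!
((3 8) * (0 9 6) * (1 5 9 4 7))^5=(0 9 1 4 6 5 7)(3 8)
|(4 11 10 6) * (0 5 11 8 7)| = 8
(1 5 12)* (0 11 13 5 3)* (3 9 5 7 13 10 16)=(0 11 10 16 3)(1 9 5 12)(7 13)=[11, 9, 2, 0, 4, 12, 6, 13, 8, 5, 16, 10, 1, 7, 14, 15, 3]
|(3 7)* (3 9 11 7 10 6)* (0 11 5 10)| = |(0 11 7 9 5 10 6 3)| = 8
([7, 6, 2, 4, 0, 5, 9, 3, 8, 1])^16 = (1 6 9)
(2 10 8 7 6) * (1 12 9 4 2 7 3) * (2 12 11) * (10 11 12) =(1 12 9 4 10 8 3)(2 11)(6 7) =[0, 12, 11, 1, 10, 5, 7, 6, 3, 4, 8, 2, 9]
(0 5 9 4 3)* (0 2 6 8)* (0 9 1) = [5, 0, 6, 2, 3, 1, 8, 7, 9, 4] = (0 5 1)(2 6 8 9 4 3)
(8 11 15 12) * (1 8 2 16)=(1 8 11 15 12 2 16)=[0, 8, 16, 3, 4, 5, 6, 7, 11, 9, 10, 15, 2, 13, 14, 12, 1]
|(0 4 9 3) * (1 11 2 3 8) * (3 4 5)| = 6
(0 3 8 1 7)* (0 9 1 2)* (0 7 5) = (0 3 8 2 7 9 1 5) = [3, 5, 7, 8, 4, 0, 6, 9, 2, 1]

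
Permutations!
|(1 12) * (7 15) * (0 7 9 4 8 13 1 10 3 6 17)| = |(0 7 15 9 4 8 13 1 12 10 3 6 17)| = 13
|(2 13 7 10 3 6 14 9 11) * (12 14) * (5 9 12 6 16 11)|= 14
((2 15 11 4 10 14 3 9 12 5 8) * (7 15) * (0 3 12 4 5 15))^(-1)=(0 7 2 8 5 11 15 12 14 10 4 9 3)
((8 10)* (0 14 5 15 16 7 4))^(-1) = (0 4 7 16 15 5 14)(8 10)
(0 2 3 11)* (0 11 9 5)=[2, 1, 3, 9, 4, 0, 6, 7, 8, 5, 10, 11]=(11)(0 2 3 9 5)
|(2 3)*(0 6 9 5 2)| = 6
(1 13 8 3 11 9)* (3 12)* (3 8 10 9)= [0, 13, 2, 11, 4, 5, 6, 7, 12, 1, 9, 3, 8, 10]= (1 13 10 9)(3 11)(8 12)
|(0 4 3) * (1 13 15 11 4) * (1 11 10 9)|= 20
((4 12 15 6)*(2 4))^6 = ((2 4 12 15 6))^6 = (2 4 12 15 6)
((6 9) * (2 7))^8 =(9)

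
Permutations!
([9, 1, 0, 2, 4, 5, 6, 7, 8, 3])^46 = (0 3)(2 9)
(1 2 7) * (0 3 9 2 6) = [3, 6, 7, 9, 4, 5, 0, 1, 8, 2] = (0 3 9 2 7 1 6)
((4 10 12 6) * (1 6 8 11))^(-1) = ((1 6 4 10 12 8 11))^(-1) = (1 11 8 12 10 4 6)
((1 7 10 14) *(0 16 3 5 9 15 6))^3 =(0 5 6 3 15 16 9)(1 14 10 7)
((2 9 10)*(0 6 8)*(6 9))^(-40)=((0 9 10 2 6 8))^(-40)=(0 10 6)(2 8 9)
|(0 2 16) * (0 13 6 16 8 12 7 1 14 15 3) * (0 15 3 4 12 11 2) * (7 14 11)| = |(1 11 2 8 7)(3 15 4 12 14)(6 16 13)| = 15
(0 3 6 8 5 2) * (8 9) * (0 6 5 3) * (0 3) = (0 3 5 2 6 9 8) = [3, 1, 6, 5, 4, 2, 9, 7, 0, 8]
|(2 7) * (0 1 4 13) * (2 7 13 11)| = |(0 1 4 11 2 13)| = 6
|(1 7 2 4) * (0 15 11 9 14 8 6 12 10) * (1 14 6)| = 42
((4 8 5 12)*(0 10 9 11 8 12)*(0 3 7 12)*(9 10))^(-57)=(0 7 8)(3 11 4)(5 9 12)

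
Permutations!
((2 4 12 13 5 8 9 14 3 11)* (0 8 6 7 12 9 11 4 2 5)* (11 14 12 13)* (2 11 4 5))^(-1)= (0 13 7 6 5 3 14 8)(2 11)(4 12 9)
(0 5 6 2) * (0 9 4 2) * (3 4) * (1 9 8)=(0 5 6)(1 9 3 4 2 8)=[5, 9, 8, 4, 2, 6, 0, 7, 1, 3]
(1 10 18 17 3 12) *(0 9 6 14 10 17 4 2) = (0 9 6 14 10 18 4 2)(1 17 3 12) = [9, 17, 0, 12, 2, 5, 14, 7, 8, 6, 18, 11, 1, 13, 10, 15, 16, 3, 4]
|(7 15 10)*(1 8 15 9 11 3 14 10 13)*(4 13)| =30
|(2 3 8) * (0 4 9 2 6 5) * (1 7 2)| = 10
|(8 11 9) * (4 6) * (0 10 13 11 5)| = |(0 10 13 11 9 8 5)(4 6)| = 14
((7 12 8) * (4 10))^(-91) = ((4 10)(7 12 8))^(-91) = (4 10)(7 8 12)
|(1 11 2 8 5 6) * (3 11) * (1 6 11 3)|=|(2 8 5 11)|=4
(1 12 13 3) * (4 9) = (1 12 13 3)(4 9) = [0, 12, 2, 1, 9, 5, 6, 7, 8, 4, 10, 11, 13, 3]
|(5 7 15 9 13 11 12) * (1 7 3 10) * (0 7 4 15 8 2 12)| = 14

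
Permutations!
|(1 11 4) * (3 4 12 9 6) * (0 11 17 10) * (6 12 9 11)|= 21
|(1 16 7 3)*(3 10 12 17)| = 7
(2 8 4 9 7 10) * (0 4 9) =[4, 1, 8, 3, 0, 5, 6, 10, 9, 7, 2] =(0 4)(2 8 9 7 10)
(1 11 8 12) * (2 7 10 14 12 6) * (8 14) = (1 11 14 12)(2 7 10 8 6) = [0, 11, 7, 3, 4, 5, 2, 10, 6, 9, 8, 14, 1, 13, 12]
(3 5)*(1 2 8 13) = (1 2 8 13)(3 5) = [0, 2, 8, 5, 4, 3, 6, 7, 13, 9, 10, 11, 12, 1]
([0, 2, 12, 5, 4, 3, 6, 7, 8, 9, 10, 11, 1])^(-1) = (1 12 2)(3 5)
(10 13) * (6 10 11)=(6 10 13 11)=[0, 1, 2, 3, 4, 5, 10, 7, 8, 9, 13, 6, 12, 11]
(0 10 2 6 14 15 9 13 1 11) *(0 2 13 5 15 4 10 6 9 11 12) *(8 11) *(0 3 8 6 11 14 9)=(0 11 2)(1 12 3 8 14 4 10 13)(5 15 6 9)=[11, 12, 0, 8, 10, 15, 9, 7, 14, 5, 13, 2, 3, 1, 4, 6]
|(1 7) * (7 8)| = |(1 8 7)| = 3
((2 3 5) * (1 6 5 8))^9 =(1 2)(3 6)(5 8)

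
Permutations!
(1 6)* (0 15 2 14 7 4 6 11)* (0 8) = (0 15 2 14 7 4 6 1 11 8) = [15, 11, 14, 3, 6, 5, 1, 4, 0, 9, 10, 8, 12, 13, 7, 2]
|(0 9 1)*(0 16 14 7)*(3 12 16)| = |(0 9 1 3 12 16 14 7)| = 8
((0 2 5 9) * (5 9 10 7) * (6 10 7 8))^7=((0 2 9)(5 7)(6 10 8))^7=(0 2 9)(5 7)(6 10 8)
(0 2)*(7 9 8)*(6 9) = (0 2)(6 9 8 7) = [2, 1, 0, 3, 4, 5, 9, 6, 7, 8]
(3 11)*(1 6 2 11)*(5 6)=(1 5 6 2 11 3)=[0, 5, 11, 1, 4, 6, 2, 7, 8, 9, 10, 3]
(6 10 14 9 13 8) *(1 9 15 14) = [0, 9, 2, 3, 4, 5, 10, 7, 6, 13, 1, 11, 12, 8, 15, 14] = (1 9 13 8 6 10)(14 15)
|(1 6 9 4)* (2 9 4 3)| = |(1 6 4)(2 9 3)| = 3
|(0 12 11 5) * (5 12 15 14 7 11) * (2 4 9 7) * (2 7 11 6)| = 11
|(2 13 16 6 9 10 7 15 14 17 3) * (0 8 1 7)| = 14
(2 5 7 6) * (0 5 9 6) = (0 5 7)(2 9 6) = [5, 1, 9, 3, 4, 7, 2, 0, 8, 6]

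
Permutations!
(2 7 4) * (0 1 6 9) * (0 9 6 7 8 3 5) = (9)(0 1 7 4 2 8 3 5) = [1, 7, 8, 5, 2, 0, 6, 4, 3, 9]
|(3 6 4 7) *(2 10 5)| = 12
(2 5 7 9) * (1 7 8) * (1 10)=(1 7 9 2 5 8 10)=[0, 7, 5, 3, 4, 8, 6, 9, 10, 2, 1]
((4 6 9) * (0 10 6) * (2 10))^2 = ((0 2 10 6 9 4))^2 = (0 10 9)(2 6 4)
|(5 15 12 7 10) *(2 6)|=|(2 6)(5 15 12 7 10)|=10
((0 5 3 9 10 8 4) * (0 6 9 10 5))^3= (3 4 5 8 9 10 6)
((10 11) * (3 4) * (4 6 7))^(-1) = ((3 6 7 4)(10 11))^(-1) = (3 4 7 6)(10 11)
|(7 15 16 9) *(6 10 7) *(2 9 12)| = 8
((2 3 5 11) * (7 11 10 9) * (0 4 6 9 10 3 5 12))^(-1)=((0 4 6 9 7 11 2 5 3 12))^(-1)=(0 12 3 5 2 11 7 9 6 4)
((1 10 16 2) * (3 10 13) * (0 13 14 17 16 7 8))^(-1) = ((0 13 3 10 7 8)(1 14 17 16 2))^(-1) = (0 8 7 10 3 13)(1 2 16 17 14)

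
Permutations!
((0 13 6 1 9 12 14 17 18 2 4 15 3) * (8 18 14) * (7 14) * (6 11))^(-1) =((0 13 11 6 1 9 12 8 18 2 4 15 3)(7 14 17))^(-1) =(0 3 15 4 2 18 8 12 9 1 6 11 13)(7 17 14)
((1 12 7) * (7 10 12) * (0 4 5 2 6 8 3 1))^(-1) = (0 7 1 3 8 6 2 5 4)(10 12)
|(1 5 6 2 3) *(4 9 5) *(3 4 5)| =7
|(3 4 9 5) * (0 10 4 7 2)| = 8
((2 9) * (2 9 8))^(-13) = (9)(2 8) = ((9)(2 8))^(-13)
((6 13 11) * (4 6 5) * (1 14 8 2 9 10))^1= (1 14 8 2 9 10)(4 6 13 11 5)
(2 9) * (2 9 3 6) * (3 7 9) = (2 7 9 3 6) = [0, 1, 7, 6, 4, 5, 2, 9, 8, 3]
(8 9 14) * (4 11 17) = (4 11 17)(8 9 14) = [0, 1, 2, 3, 11, 5, 6, 7, 9, 14, 10, 17, 12, 13, 8, 15, 16, 4]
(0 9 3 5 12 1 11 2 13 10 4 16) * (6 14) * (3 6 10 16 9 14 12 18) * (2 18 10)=(0 14 2 13 16)(1 11 18 3 5 10 4 9 6 12)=[14, 11, 13, 5, 9, 10, 12, 7, 8, 6, 4, 18, 1, 16, 2, 15, 0, 17, 3]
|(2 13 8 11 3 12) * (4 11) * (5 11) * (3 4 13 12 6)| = |(2 12)(3 6)(4 5 11)(8 13)| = 6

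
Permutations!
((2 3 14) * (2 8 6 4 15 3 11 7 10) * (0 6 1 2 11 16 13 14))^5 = ((0 6 4 15 3)(1 2 16 13 14 8)(7 10 11))^5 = (1 8 14 13 16 2)(7 11 10)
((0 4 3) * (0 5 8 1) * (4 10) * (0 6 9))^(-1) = ((0 10 4 3 5 8 1 6 9))^(-1) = (0 9 6 1 8 5 3 4 10)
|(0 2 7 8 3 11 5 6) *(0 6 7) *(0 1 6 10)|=5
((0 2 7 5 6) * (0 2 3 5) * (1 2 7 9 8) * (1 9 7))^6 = ((0 3 5 6 1 2 7)(8 9))^6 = (9)(0 7 2 1 6 5 3)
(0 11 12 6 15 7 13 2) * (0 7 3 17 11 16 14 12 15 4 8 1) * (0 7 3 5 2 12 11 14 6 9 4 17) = [16, 7, 3, 0, 8, 2, 17, 13, 1, 4, 10, 15, 9, 12, 11, 5, 6, 14] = (0 16 6 17 14 11 15 5 2 3)(1 7 13 12 9 4 8)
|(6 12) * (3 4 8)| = 6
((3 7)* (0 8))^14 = ((0 8)(3 7))^14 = (8)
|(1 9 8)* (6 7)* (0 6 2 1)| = 7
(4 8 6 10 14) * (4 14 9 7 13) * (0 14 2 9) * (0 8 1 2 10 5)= (0 14 10 8 6 5)(1 2 9 7 13 4)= [14, 2, 9, 3, 1, 0, 5, 13, 6, 7, 8, 11, 12, 4, 10]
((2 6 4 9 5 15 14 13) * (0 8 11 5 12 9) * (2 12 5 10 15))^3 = (0 10 13 5 4 11 14 9 6 8 15 12 2)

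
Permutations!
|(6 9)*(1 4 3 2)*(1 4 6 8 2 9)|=10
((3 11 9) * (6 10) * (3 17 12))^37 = (3 9 12 11 17)(6 10)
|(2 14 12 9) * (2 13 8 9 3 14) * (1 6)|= 6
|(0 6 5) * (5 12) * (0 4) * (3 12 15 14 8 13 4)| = |(0 6 15 14 8 13 4)(3 12 5)| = 21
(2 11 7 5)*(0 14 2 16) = (0 14 2 11 7 5 16) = [14, 1, 11, 3, 4, 16, 6, 5, 8, 9, 10, 7, 12, 13, 2, 15, 0]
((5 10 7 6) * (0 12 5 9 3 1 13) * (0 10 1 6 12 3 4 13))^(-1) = ((0 3 6 9 4 13 10 7 12 5 1))^(-1) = (0 1 5 12 7 10 13 4 9 6 3)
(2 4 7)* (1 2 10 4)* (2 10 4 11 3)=(1 10 11 3 2)(4 7)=[0, 10, 1, 2, 7, 5, 6, 4, 8, 9, 11, 3]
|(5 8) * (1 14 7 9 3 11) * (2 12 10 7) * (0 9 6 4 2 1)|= |(0 9 3 11)(1 14)(2 12 10 7 6 4)(5 8)|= 12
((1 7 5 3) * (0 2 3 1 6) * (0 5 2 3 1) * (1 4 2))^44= (7)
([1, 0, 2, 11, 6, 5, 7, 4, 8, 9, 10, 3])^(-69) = (0 1)(3 11)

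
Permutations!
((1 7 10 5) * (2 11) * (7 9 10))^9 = ((1 9 10 5)(2 11))^9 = (1 9 10 5)(2 11)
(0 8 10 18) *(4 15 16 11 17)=(0 8 10 18)(4 15 16 11 17)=[8, 1, 2, 3, 15, 5, 6, 7, 10, 9, 18, 17, 12, 13, 14, 16, 11, 4, 0]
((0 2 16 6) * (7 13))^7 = ((0 2 16 6)(7 13))^7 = (0 6 16 2)(7 13)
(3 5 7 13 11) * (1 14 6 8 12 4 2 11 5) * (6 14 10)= [0, 10, 11, 1, 2, 7, 8, 13, 12, 9, 6, 3, 4, 5, 14]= (14)(1 10 6 8 12 4 2 11 3)(5 7 13)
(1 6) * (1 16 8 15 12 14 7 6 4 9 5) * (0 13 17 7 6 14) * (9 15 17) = (0 13 9 5 1 4 15 12)(6 16 8 17 7 14) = [13, 4, 2, 3, 15, 1, 16, 14, 17, 5, 10, 11, 0, 9, 6, 12, 8, 7]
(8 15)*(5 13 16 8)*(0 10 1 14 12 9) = (0 10 1 14 12 9)(5 13 16 8 15) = [10, 14, 2, 3, 4, 13, 6, 7, 15, 0, 1, 11, 9, 16, 12, 5, 8]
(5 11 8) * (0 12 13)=[12, 1, 2, 3, 4, 11, 6, 7, 5, 9, 10, 8, 13, 0]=(0 12 13)(5 11 8)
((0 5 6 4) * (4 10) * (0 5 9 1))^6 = (4 6)(5 10)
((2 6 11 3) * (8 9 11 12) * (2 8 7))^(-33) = ((2 6 12 7)(3 8 9 11))^(-33) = (2 7 12 6)(3 11 9 8)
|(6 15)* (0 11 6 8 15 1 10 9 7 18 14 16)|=10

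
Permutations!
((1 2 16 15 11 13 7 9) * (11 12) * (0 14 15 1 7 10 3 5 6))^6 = ((0 14 15 12 11 13 10 3 5 6)(1 2 16)(7 9))^6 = (16)(0 10 15 5 11)(3 12 6 13 14)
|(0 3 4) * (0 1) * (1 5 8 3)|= 4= |(0 1)(3 4 5 8)|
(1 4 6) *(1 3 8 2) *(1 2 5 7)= (1 4 6 3 8 5 7)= [0, 4, 2, 8, 6, 7, 3, 1, 5]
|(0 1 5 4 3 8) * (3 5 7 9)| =|(0 1 7 9 3 8)(4 5)| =6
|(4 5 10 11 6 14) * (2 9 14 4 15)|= |(2 9 14 15)(4 5 10 11 6)|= 20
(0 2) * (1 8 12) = (0 2)(1 8 12) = [2, 8, 0, 3, 4, 5, 6, 7, 12, 9, 10, 11, 1]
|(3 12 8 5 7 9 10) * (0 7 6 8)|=|(0 7 9 10 3 12)(5 6 8)|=6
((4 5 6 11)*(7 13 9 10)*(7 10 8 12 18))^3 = ((4 5 6 11)(7 13 9 8 12 18))^3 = (4 11 6 5)(7 8)(9 18)(12 13)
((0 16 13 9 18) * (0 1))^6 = (18)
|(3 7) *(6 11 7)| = |(3 6 11 7)| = 4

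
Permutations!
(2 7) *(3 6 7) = [0, 1, 3, 6, 4, 5, 7, 2] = (2 3 6 7)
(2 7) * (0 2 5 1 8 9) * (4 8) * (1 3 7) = (0 2 1 4 8 9)(3 7 5) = [2, 4, 1, 7, 8, 3, 6, 5, 9, 0]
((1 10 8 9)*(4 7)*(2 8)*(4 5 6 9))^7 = (1 6 7 8 10 9 5 4 2)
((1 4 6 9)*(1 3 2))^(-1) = (1 2 3 9 6 4)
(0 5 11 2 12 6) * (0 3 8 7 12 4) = (0 5 11 2 4)(3 8 7 12 6) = [5, 1, 4, 8, 0, 11, 3, 12, 7, 9, 10, 2, 6]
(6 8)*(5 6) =(5 6 8) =[0, 1, 2, 3, 4, 6, 8, 7, 5]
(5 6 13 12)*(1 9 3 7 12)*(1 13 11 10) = (13)(1 9 3 7 12 5 6 11 10) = [0, 9, 2, 7, 4, 6, 11, 12, 8, 3, 1, 10, 5, 13]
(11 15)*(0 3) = [3, 1, 2, 0, 4, 5, 6, 7, 8, 9, 10, 15, 12, 13, 14, 11] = (0 3)(11 15)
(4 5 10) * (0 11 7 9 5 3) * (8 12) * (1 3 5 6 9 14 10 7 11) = (0 1 3)(4 5 7 14 10)(6 9)(8 12) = [1, 3, 2, 0, 5, 7, 9, 14, 12, 6, 4, 11, 8, 13, 10]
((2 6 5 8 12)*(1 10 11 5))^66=(1 11 8 2)(5 12 6 10)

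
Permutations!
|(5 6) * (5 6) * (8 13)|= |(8 13)|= 2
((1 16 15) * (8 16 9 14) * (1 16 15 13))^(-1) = ((1 9 14 8 15 16 13))^(-1) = (1 13 16 15 8 14 9)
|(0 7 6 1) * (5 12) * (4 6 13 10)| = |(0 7 13 10 4 6 1)(5 12)| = 14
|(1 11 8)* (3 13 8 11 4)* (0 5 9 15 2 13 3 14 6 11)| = |(0 5 9 15 2 13 8 1 4 14 6 11)| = 12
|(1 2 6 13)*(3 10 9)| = 12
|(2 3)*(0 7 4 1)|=4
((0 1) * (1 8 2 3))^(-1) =(0 1 3 2 8)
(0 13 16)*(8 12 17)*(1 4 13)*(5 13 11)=(0 1 4 11 5 13 16)(8 12 17)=[1, 4, 2, 3, 11, 13, 6, 7, 12, 9, 10, 5, 17, 16, 14, 15, 0, 8]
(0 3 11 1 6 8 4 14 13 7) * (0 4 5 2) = (0 3 11 1 6 8 5 2)(4 14 13 7) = [3, 6, 0, 11, 14, 2, 8, 4, 5, 9, 10, 1, 12, 7, 13]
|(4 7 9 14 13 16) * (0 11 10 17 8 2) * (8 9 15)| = 13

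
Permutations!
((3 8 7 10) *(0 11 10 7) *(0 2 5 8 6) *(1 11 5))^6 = ((0 5 8 2 1 11 10 3 6))^6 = (0 10 2)(1 5 3)(6 11 8)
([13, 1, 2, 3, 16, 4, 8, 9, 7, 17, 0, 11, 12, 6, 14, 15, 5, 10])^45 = (0 9 6 10 7 13 17 8)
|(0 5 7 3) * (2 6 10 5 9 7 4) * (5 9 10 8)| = 5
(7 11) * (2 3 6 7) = [0, 1, 3, 6, 4, 5, 7, 11, 8, 9, 10, 2] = (2 3 6 7 11)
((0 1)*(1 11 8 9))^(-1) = (0 1 9 8 11)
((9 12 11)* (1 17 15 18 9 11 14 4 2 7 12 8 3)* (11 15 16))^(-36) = (18)(2 4 14 12 7)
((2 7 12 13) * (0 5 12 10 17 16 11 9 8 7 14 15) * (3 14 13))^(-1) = ((0 5 12 3 14 15)(2 13)(7 10 17 16 11 9 8))^(-1) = (0 15 14 3 12 5)(2 13)(7 8 9 11 16 17 10)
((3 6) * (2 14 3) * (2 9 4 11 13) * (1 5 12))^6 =(2 11 9 3)(4 6 14 13)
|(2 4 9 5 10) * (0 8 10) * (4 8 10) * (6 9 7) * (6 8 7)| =9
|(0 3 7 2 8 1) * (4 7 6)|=8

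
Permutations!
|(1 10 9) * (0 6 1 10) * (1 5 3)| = |(0 6 5 3 1)(9 10)| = 10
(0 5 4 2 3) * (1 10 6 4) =(0 5 1 10 6 4 2 3) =[5, 10, 3, 0, 2, 1, 4, 7, 8, 9, 6]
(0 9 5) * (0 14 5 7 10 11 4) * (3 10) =(0 9 7 3 10 11 4)(5 14) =[9, 1, 2, 10, 0, 14, 6, 3, 8, 7, 11, 4, 12, 13, 5]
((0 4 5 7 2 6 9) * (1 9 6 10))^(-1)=(0 9 1 10 2 7 5 4)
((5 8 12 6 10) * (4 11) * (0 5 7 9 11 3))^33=((0 5 8 12 6 10 7 9 11 4 3))^33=(12)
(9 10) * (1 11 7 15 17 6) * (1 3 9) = (1 11 7 15 17 6 3 9 10) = [0, 11, 2, 9, 4, 5, 3, 15, 8, 10, 1, 7, 12, 13, 14, 17, 16, 6]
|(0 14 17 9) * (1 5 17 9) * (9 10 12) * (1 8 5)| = |(0 14 10 12 9)(5 17 8)| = 15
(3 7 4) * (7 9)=(3 9 7 4)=[0, 1, 2, 9, 3, 5, 6, 4, 8, 7]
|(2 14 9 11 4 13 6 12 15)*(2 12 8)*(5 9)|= 18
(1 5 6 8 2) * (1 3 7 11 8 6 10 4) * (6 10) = (1 5 6 10 4)(2 3 7 11 8) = [0, 5, 3, 7, 1, 6, 10, 11, 2, 9, 4, 8]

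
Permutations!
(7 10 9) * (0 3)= (0 3)(7 10 9)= [3, 1, 2, 0, 4, 5, 6, 10, 8, 7, 9]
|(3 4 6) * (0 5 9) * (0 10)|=|(0 5 9 10)(3 4 6)|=12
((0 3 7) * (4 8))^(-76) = ((0 3 7)(4 8))^(-76) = (8)(0 7 3)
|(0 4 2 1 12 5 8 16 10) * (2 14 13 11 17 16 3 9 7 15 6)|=|(0 4 14 13 11 17 16 10)(1 12 5 8 3 9 7 15 6 2)|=40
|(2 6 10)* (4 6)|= |(2 4 6 10)|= 4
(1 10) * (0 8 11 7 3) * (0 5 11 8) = (1 10)(3 5 11 7) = [0, 10, 2, 5, 4, 11, 6, 3, 8, 9, 1, 7]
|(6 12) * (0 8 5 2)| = |(0 8 5 2)(6 12)| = 4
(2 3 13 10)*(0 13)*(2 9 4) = (0 13 10 9 4 2 3) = [13, 1, 3, 0, 2, 5, 6, 7, 8, 4, 9, 11, 12, 10]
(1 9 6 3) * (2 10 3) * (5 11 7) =(1 9 6 2 10 3)(5 11 7) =[0, 9, 10, 1, 4, 11, 2, 5, 8, 6, 3, 7]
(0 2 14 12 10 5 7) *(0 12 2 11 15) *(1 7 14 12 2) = (0 11 15)(1 7 2 12 10 5 14) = [11, 7, 12, 3, 4, 14, 6, 2, 8, 9, 5, 15, 10, 13, 1, 0]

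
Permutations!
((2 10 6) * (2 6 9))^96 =(10)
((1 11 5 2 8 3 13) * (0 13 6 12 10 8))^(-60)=(13)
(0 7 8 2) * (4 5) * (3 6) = (0 7 8 2)(3 6)(4 5) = [7, 1, 0, 6, 5, 4, 3, 8, 2]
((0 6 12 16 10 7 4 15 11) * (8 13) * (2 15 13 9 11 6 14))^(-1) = (0 11 9 8 13 4 7 10 16 12 6 15 2 14)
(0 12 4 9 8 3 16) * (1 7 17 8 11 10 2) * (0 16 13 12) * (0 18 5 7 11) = (0 18 5 7 17 8 3 13 12 4 9)(1 11 10 2) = [18, 11, 1, 13, 9, 7, 6, 17, 3, 0, 2, 10, 4, 12, 14, 15, 16, 8, 5]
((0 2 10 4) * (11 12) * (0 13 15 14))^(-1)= ((0 2 10 4 13 15 14)(11 12))^(-1)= (0 14 15 13 4 10 2)(11 12)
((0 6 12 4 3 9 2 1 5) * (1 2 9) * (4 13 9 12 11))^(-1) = (0 5 1 3 4 11 6)(9 13 12)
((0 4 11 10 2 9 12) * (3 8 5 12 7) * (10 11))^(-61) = ((0 4 10 2 9 7 3 8 5 12))^(-61) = (0 12 5 8 3 7 9 2 10 4)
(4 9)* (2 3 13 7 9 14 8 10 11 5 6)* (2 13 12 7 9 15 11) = (2 3 12 7 15 11 5 6 13 9 4 14 8 10) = [0, 1, 3, 12, 14, 6, 13, 15, 10, 4, 2, 5, 7, 9, 8, 11]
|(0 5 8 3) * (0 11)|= 5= |(0 5 8 3 11)|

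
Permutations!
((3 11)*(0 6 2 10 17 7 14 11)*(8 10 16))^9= ((0 6 2 16 8 10 17 7 14 11 3))^9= (0 11 7 10 16 6 3 14 17 8 2)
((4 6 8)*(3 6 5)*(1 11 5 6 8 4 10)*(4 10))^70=((1 11 5 3 8 4 6 10))^70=(1 6 8 5)(3 11 10 4)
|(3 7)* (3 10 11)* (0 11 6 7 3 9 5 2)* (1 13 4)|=|(0 11 9 5 2)(1 13 4)(6 7 10)|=15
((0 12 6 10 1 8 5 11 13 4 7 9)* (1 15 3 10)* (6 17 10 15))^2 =((0 12 17 10 6 1 8 5 11 13 4 7 9)(3 15))^2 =(0 17 6 8 11 4 9 12 10 1 5 13 7)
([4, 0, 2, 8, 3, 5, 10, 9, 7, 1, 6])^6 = (10)(0 1 9 7 8 3 4)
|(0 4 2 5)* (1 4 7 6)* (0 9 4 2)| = 8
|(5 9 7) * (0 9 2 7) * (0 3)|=|(0 9 3)(2 7 5)|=3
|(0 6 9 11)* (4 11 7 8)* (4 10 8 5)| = 14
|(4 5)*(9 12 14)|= 6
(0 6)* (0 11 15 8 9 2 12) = (0 6 11 15 8 9 2 12) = [6, 1, 12, 3, 4, 5, 11, 7, 9, 2, 10, 15, 0, 13, 14, 8]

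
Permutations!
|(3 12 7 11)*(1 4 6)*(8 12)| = |(1 4 6)(3 8 12 7 11)| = 15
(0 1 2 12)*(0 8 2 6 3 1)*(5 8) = (1 6 3)(2 12 5 8) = [0, 6, 12, 1, 4, 8, 3, 7, 2, 9, 10, 11, 5]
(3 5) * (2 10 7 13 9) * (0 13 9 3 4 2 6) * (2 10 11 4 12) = (0 13 3 5 12 2 11 4 10 7 9 6) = [13, 1, 11, 5, 10, 12, 0, 9, 8, 6, 7, 4, 2, 3]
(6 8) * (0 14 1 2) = (0 14 1 2)(6 8) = [14, 2, 0, 3, 4, 5, 8, 7, 6, 9, 10, 11, 12, 13, 1]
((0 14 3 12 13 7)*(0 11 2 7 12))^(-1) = ((0 14 3)(2 7 11)(12 13))^(-1) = (0 3 14)(2 11 7)(12 13)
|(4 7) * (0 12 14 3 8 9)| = |(0 12 14 3 8 9)(4 7)| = 6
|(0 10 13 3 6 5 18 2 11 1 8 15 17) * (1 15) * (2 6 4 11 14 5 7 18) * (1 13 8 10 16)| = |(0 16 1 10 8 13 3 4 11 15 17)(2 14 5)(6 7 18)| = 33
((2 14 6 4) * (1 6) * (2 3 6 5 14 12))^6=(14)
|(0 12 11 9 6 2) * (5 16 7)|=|(0 12 11 9 6 2)(5 16 7)|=6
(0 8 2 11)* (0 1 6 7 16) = [8, 6, 11, 3, 4, 5, 7, 16, 2, 9, 10, 1, 12, 13, 14, 15, 0] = (0 8 2 11 1 6 7 16)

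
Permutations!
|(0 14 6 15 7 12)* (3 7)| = 7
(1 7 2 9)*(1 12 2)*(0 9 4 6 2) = [9, 7, 4, 3, 6, 5, 2, 1, 8, 12, 10, 11, 0] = (0 9 12)(1 7)(2 4 6)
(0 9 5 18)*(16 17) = (0 9 5 18)(16 17) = [9, 1, 2, 3, 4, 18, 6, 7, 8, 5, 10, 11, 12, 13, 14, 15, 17, 16, 0]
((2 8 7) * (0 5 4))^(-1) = ((0 5 4)(2 8 7))^(-1) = (0 4 5)(2 7 8)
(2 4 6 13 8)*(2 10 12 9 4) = (4 6 13 8 10 12 9) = [0, 1, 2, 3, 6, 5, 13, 7, 10, 4, 12, 11, 9, 8]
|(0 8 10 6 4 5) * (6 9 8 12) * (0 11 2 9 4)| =|(0 12 6)(2 9 8 10 4 5 11)| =21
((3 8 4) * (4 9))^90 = ((3 8 9 4))^90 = (3 9)(4 8)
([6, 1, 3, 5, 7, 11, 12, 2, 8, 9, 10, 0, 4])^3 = [4, 1, 11, 0, 3, 6, 7, 5, 8, 9, 10, 12, 2]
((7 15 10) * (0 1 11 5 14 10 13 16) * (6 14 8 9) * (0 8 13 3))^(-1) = (0 3 15 7 10 14 6 9 8 16 13 5 11 1) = ((0 1 11 5 13 16 8 9 6 14 10 7 15 3))^(-1)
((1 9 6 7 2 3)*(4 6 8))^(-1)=(1 3 2 7 6 4 8 9)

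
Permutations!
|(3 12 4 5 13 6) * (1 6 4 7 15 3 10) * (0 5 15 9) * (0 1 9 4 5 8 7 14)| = |(0 8 7 4 15 3 12 14)(1 6 10 9)(5 13)| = 8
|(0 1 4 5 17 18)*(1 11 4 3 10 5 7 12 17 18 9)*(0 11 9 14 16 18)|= 24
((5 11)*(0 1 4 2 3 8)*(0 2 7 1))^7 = ((1 4 7)(2 3 8)(5 11))^7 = (1 4 7)(2 3 8)(5 11)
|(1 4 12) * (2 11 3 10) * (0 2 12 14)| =|(0 2 11 3 10 12 1 4 14)| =9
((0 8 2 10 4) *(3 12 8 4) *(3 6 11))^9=(0 4)(2 6 3 8 10 11 12)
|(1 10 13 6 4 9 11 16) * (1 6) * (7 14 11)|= 21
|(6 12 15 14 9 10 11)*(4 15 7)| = |(4 15 14 9 10 11 6 12 7)| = 9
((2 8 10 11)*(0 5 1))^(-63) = (2 8 10 11)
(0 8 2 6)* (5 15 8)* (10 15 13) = (0 5 13 10 15 8 2 6) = [5, 1, 6, 3, 4, 13, 0, 7, 2, 9, 15, 11, 12, 10, 14, 8]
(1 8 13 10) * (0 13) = [13, 8, 2, 3, 4, 5, 6, 7, 0, 9, 1, 11, 12, 10] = (0 13 10 1 8)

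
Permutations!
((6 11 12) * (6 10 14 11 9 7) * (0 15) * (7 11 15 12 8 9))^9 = (0 15 14 10 12)(6 7)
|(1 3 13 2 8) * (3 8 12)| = 4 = |(1 8)(2 12 3 13)|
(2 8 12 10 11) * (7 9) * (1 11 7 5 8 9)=(1 11 2 9 5 8 12 10 7)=[0, 11, 9, 3, 4, 8, 6, 1, 12, 5, 7, 2, 10]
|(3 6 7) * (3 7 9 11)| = |(3 6 9 11)| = 4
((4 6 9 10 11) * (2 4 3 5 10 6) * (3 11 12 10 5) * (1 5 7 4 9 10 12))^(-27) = (12)(1 9 7 10 2 5 6 4)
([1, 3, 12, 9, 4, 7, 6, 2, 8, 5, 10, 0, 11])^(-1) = [11, 0, 7, 1, 4, 9, 6, 5, 8, 3, 10, 12, 2]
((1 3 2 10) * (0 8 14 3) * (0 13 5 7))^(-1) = (0 7 5 13 1 10 2 3 14 8)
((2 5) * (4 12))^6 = (12)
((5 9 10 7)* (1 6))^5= (1 6)(5 9 10 7)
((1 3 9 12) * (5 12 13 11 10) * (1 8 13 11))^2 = (1 9 10 12 13 3 11 5 8)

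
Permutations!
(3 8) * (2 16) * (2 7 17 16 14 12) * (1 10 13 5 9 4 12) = (1 10 13 5 9 4 12 2 14)(3 8)(7 17 16) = [0, 10, 14, 8, 12, 9, 6, 17, 3, 4, 13, 11, 2, 5, 1, 15, 7, 16]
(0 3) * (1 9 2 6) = [3, 9, 6, 0, 4, 5, 1, 7, 8, 2] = (0 3)(1 9 2 6)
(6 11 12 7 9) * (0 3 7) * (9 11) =(0 3 7 11 12)(6 9) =[3, 1, 2, 7, 4, 5, 9, 11, 8, 6, 10, 12, 0]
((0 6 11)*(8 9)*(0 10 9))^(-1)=(0 8 9 10 11 6)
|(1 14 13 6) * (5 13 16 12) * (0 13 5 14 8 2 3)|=|(0 13 6 1 8 2 3)(12 14 16)|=21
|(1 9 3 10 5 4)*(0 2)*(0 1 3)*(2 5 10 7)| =8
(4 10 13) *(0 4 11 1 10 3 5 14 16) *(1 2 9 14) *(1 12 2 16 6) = (0 4 3 5 12 2 9 14 6 1 10 13 11 16) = [4, 10, 9, 5, 3, 12, 1, 7, 8, 14, 13, 16, 2, 11, 6, 15, 0]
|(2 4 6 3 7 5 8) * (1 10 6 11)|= 10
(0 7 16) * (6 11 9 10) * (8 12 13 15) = (0 7 16)(6 11 9 10)(8 12 13 15) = [7, 1, 2, 3, 4, 5, 11, 16, 12, 10, 6, 9, 13, 15, 14, 8, 0]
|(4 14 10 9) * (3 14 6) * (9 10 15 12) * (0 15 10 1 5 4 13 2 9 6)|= 30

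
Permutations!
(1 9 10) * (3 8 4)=[0, 9, 2, 8, 3, 5, 6, 7, 4, 10, 1]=(1 9 10)(3 8 4)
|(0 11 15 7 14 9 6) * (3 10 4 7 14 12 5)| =6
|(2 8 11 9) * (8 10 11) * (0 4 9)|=6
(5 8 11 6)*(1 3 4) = (1 3 4)(5 8 11 6) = [0, 3, 2, 4, 1, 8, 5, 7, 11, 9, 10, 6]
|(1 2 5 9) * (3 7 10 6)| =4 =|(1 2 5 9)(3 7 10 6)|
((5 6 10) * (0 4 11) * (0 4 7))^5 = ((0 7)(4 11)(5 6 10))^5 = (0 7)(4 11)(5 10 6)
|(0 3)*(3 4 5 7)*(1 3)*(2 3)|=|(0 4 5 7 1 2 3)|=7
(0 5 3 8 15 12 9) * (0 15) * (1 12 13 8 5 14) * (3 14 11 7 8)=(0 11 7 8)(1 12 9 15 13 3 5 14)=[11, 12, 2, 5, 4, 14, 6, 8, 0, 15, 10, 7, 9, 3, 1, 13]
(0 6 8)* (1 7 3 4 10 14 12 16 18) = (0 6 8)(1 7 3 4 10 14 12 16 18) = [6, 7, 2, 4, 10, 5, 8, 3, 0, 9, 14, 11, 16, 13, 12, 15, 18, 17, 1]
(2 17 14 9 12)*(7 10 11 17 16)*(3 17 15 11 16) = [0, 1, 3, 17, 4, 5, 6, 10, 8, 12, 16, 15, 2, 13, 9, 11, 7, 14] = (2 3 17 14 9 12)(7 10 16)(11 15)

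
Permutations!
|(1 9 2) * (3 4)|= 6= |(1 9 2)(3 4)|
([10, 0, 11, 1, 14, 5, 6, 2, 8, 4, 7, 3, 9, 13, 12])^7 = (4 9 12 14)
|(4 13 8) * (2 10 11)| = 3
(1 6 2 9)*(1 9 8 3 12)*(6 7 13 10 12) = (1 7 13 10 12)(2 8 3 6) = [0, 7, 8, 6, 4, 5, 2, 13, 3, 9, 12, 11, 1, 10]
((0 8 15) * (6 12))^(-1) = (0 15 8)(6 12)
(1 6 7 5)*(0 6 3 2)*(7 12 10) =(0 6 12 10 7 5 1 3 2) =[6, 3, 0, 2, 4, 1, 12, 5, 8, 9, 7, 11, 10]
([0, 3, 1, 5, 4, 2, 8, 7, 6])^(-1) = (1 2 5 3)(6 8)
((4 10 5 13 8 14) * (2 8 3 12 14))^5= (2 8)(3 5 4 12 13 10 14)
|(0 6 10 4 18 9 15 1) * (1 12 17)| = |(0 6 10 4 18 9 15 12 17 1)| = 10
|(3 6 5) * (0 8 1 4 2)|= 15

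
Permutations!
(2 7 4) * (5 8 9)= [0, 1, 7, 3, 2, 8, 6, 4, 9, 5]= (2 7 4)(5 8 9)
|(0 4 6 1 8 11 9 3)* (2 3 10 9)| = 8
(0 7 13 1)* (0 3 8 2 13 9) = (0 7 9)(1 3 8 2 13) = [7, 3, 13, 8, 4, 5, 6, 9, 2, 0, 10, 11, 12, 1]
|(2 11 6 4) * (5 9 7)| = 12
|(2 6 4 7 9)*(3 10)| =10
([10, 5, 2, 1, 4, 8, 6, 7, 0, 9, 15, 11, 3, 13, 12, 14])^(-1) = (0 8 5 1 3 12 14 15 10)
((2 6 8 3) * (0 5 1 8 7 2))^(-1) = ((0 5 1 8 3)(2 6 7))^(-1) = (0 3 8 1 5)(2 7 6)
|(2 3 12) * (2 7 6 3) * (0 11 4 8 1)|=20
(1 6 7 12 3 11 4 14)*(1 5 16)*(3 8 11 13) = [0, 6, 2, 13, 14, 16, 7, 12, 11, 9, 10, 4, 8, 3, 5, 15, 1] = (1 6 7 12 8 11 4 14 5 16)(3 13)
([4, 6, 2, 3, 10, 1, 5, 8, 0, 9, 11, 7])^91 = [4, 6, 2, 3, 10, 1, 5, 8, 0, 9, 11, 7]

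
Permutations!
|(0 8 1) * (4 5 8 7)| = |(0 7 4 5 8 1)| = 6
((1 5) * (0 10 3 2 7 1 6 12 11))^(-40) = ((0 10 3 2 7 1 5 6 12 11))^(-40) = (12)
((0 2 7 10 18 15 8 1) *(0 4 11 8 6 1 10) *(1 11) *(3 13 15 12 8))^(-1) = (0 7 2)(1 4)(3 11 6 15 13)(8 12 18 10)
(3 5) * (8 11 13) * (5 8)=[0, 1, 2, 8, 4, 3, 6, 7, 11, 9, 10, 13, 12, 5]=(3 8 11 13 5)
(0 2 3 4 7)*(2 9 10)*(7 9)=(0 7)(2 3 4 9 10)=[7, 1, 3, 4, 9, 5, 6, 0, 8, 10, 2]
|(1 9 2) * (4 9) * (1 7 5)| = |(1 4 9 2 7 5)| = 6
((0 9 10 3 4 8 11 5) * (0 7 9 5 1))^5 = (0 3)(1 10)(4 5)(7 8)(9 11)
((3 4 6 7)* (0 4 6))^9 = (7)(0 4)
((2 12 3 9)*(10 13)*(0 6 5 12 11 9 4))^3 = (0 12)(3 6)(4 5)(10 13)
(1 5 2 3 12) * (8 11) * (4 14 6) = (1 5 2 3 12)(4 14 6)(8 11) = [0, 5, 3, 12, 14, 2, 4, 7, 11, 9, 10, 8, 1, 13, 6]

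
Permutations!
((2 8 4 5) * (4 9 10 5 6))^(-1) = ((2 8 9 10 5)(4 6))^(-1) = (2 5 10 9 8)(4 6)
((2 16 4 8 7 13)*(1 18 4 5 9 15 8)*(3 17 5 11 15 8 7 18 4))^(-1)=((1 4)(2 16 11 15 7 13)(3 17 5 9 8 18))^(-1)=(1 4)(2 13 7 15 11 16)(3 18 8 9 5 17)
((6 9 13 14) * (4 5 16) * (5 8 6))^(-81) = ((4 8 6 9 13 14 5 16))^(-81) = (4 16 5 14 13 9 6 8)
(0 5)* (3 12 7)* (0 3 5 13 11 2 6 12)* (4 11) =[13, 1, 6, 0, 11, 3, 12, 5, 8, 9, 10, 2, 7, 4] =(0 13 4 11 2 6 12 7 5 3)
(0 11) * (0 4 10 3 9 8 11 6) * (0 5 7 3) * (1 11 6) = (0 1 11 4 10)(3 9 8 6 5 7) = [1, 11, 2, 9, 10, 7, 5, 3, 6, 8, 0, 4]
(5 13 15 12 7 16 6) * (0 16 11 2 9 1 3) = (0 16 6 5 13 15 12 7 11 2 9 1 3) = [16, 3, 9, 0, 4, 13, 5, 11, 8, 1, 10, 2, 7, 15, 14, 12, 6]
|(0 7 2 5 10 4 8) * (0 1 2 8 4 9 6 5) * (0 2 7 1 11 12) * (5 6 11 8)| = 8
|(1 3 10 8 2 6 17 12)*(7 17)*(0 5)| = |(0 5)(1 3 10 8 2 6 7 17 12)| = 18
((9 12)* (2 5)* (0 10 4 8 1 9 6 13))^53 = ((0 10 4 8 1 9 12 6 13)(2 5))^53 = (0 13 6 12 9 1 8 4 10)(2 5)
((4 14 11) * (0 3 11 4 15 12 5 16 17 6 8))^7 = (0 17 12 3 6 5 11 8 16 15)(4 14)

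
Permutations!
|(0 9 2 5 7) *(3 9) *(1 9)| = 7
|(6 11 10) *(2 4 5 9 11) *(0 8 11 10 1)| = 12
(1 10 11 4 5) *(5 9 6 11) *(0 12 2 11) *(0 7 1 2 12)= (12)(1 10 5 2 11 4 9 6 7)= [0, 10, 11, 3, 9, 2, 7, 1, 8, 6, 5, 4, 12]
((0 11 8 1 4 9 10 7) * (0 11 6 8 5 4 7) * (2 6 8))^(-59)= (0 11 10 7 9 1 4 8 5)(2 6)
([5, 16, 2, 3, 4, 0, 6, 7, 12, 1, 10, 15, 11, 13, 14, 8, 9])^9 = [5, 1, 2, 3, 4, 0, 6, 7, 12, 9, 10, 15, 11, 13, 14, 8, 16]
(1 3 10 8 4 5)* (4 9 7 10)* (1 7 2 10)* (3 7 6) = (1 7)(2 10 8 9)(3 4 5 6) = [0, 7, 10, 4, 5, 6, 3, 1, 9, 2, 8]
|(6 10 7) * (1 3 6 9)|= |(1 3 6 10 7 9)|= 6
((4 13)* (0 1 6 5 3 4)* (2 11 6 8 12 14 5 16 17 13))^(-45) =((0 1 8 12 14 5 3 4 2 11 6 16 17 13))^(-45) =(0 16 2 5 8 13 6 4 14 1 17 11 3 12)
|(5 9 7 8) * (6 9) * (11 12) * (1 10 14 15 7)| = |(1 10 14 15 7 8 5 6 9)(11 12)| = 18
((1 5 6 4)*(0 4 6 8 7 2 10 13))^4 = (0 8 13 5 10 1 2 4 7)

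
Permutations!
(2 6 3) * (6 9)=(2 9 6 3)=[0, 1, 9, 2, 4, 5, 3, 7, 8, 6]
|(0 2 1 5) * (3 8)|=4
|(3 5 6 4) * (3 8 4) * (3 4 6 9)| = |(3 5 9)(4 8 6)| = 3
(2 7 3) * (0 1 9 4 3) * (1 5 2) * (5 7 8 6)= (0 7)(1 9 4 3)(2 8 6 5)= [7, 9, 8, 1, 3, 2, 5, 0, 6, 4]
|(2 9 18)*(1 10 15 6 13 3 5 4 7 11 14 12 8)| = 39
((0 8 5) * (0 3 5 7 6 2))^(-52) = ((0 8 7 6 2)(3 5))^(-52) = (0 6 8 2 7)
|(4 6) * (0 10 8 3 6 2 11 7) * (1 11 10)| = |(0 1 11 7)(2 10 8 3 6 4)| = 12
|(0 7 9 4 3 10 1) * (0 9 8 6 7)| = |(1 9 4 3 10)(6 7 8)| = 15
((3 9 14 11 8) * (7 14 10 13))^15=(3 8 11 14 7 13 10 9)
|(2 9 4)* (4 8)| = 4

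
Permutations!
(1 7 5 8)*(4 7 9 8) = (1 9 8)(4 7 5) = [0, 9, 2, 3, 7, 4, 6, 5, 1, 8]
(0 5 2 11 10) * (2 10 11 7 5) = [2, 1, 7, 3, 4, 10, 6, 5, 8, 9, 0, 11] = (11)(0 2 7 5 10)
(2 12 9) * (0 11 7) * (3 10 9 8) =[11, 1, 12, 10, 4, 5, 6, 0, 3, 2, 9, 7, 8] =(0 11 7)(2 12 8 3 10 9)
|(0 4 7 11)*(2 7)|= 5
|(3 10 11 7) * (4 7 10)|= 6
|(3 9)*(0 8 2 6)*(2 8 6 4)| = 2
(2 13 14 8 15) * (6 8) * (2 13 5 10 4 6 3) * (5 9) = (2 9 5 10 4 6 8 15 13 14 3) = [0, 1, 9, 2, 6, 10, 8, 7, 15, 5, 4, 11, 12, 14, 3, 13]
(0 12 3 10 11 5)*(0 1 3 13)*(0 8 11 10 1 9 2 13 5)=(0 12 5 9 2 13 8 11)(1 3)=[12, 3, 13, 1, 4, 9, 6, 7, 11, 2, 10, 0, 5, 8]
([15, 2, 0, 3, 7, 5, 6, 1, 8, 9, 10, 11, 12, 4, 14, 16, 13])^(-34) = (0 1 4 16)(2 7 13 15)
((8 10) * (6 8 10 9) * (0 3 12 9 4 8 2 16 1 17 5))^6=((0 3 12 9 6 2 16 1 17 5)(4 8))^6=(0 16 12 17 6)(1 9 5 2 3)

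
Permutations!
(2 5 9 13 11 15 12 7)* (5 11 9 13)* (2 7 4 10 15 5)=(2 11 5 13 9)(4 10 15 12)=[0, 1, 11, 3, 10, 13, 6, 7, 8, 2, 15, 5, 4, 9, 14, 12]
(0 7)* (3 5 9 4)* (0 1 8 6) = [7, 8, 2, 5, 3, 9, 0, 1, 6, 4] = (0 7 1 8 6)(3 5 9 4)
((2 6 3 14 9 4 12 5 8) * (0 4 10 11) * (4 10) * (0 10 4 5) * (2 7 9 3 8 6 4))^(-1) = (0 12 4 2)(3 14)(5 9 7 8 6)(10 11)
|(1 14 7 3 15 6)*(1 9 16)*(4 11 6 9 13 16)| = |(1 14 7 3 15 9 4 11 6 13 16)| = 11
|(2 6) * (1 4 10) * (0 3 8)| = |(0 3 8)(1 4 10)(2 6)| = 6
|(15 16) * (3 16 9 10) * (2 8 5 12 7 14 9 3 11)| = 9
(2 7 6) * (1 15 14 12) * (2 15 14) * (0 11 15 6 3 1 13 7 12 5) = (0 11 15 2 12 13 7 3 1 14 5) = [11, 14, 12, 1, 4, 0, 6, 3, 8, 9, 10, 15, 13, 7, 5, 2]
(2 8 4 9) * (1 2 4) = (1 2 8)(4 9) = [0, 2, 8, 3, 9, 5, 6, 7, 1, 4]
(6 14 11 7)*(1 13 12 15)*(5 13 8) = (1 8 5 13 12 15)(6 14 11 7) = [0, 8, 2, 3, 4, 13, 14, 6, 5, 9, 10, 7, 15, 12, 11, 1]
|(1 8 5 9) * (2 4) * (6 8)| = |(1 6 8 5 9)(2 4)| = 10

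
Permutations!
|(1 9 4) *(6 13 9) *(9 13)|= |(13)(1 6 9 4)|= 4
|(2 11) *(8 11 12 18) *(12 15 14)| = 7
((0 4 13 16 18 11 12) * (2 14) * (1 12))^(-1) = ((0 4 13 16 18 11 1 12)(2 14))^(-1) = (0 12 1 11 18 16 13 4)(2 14)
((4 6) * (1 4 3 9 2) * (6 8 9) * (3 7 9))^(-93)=(1 3 9 4 6 2 8 7)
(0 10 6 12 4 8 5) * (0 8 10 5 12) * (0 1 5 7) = (0 7)(1 5 8 12 4 10 6) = [7, 5, 2, 3, 10, 8, 1, 0, 12, 9, 6, 11, 4]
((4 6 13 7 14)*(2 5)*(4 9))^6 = (14)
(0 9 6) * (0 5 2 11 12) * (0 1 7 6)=(0 9)(1 7 6 5 2 11 12)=[9, 7, 11, 3, 4, 2, 5, 6, 8, 0, 10, 12, 1]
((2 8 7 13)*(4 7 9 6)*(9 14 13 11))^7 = (2 13 14 8)(4 11 6 7 9)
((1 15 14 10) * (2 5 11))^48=(15)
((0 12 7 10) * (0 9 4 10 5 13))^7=(0 7 13 12 5)(4 10 9)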